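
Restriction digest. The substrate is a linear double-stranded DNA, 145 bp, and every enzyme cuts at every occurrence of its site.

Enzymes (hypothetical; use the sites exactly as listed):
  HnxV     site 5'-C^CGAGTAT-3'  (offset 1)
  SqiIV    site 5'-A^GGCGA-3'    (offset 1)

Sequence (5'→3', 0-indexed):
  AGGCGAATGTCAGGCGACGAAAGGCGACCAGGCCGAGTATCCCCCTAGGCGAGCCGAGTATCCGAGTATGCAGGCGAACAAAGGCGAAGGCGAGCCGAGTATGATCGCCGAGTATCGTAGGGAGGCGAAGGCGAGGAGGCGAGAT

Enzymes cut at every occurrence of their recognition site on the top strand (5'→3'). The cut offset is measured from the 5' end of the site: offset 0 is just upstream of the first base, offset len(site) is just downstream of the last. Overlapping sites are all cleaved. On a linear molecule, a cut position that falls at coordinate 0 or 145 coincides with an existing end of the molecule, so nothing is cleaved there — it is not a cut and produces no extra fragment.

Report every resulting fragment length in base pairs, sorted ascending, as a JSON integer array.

Per-enzyme occurrences:
  HnxV (CCGAGTAT, off=1): starts [32, 53, 61, 94, 107] → cuts [33, 54, 62, 95, 108]
  SqiIV (AGGCGA, off=1): starts [0, 11, 21, 46, 71, 81, 87, 122, 128, 136] → cuts [1, 12, 22, 47, 72, 82, 88, 123, 129, 137]

Pooled cuts: [1, 12, 22, 33, 47, 54, 62, 72, 82, 88, 95, 108, 123, 129, 137]

Fragments:
  [0,1): 1 bp
  [1,12): 11 bp
  [12,22): 10 bp
  [22,33): 11 bp
  [33,47): 14 bp
  [47,54): 7 bp
  [54,62): 8 bp
  [62,72): 10 bp
  [72,82): 10 bp
  [82,88): 6 bp
  [88,95): 7 bp
  [95,108): 13 bp
  [108,123): 15 bp
  [123,129): 6 bp
  [129,137): 8 bp
  [137,145): 8 bp

[1,6,6,7,7,8,8,8,10,10,10,11,11,13,14,15]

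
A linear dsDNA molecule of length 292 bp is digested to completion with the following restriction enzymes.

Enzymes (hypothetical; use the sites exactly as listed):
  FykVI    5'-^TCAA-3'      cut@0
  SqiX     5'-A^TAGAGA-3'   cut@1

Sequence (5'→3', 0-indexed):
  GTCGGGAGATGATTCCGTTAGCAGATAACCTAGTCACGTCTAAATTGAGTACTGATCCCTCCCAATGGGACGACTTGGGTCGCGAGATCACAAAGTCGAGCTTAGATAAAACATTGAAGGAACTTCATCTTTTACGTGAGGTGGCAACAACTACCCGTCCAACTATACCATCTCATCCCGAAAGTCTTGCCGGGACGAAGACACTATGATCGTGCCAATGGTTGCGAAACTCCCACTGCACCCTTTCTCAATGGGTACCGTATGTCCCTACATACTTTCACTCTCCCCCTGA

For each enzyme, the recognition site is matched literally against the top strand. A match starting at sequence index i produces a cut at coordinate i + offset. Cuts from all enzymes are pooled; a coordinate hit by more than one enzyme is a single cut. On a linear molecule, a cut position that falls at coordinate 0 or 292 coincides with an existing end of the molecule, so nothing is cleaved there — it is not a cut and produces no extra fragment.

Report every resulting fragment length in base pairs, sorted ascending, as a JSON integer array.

[45,247]

Scan for sites:
  FykVI (TCAA, off=0): starts [247] → cuts [247]
  SqiX (ATAGAGA, off=1): no sites

All cut coordinates (distinct, sorted): [247]

Fragments:
  [0,247): 247 bp
  [247,292): 45 bp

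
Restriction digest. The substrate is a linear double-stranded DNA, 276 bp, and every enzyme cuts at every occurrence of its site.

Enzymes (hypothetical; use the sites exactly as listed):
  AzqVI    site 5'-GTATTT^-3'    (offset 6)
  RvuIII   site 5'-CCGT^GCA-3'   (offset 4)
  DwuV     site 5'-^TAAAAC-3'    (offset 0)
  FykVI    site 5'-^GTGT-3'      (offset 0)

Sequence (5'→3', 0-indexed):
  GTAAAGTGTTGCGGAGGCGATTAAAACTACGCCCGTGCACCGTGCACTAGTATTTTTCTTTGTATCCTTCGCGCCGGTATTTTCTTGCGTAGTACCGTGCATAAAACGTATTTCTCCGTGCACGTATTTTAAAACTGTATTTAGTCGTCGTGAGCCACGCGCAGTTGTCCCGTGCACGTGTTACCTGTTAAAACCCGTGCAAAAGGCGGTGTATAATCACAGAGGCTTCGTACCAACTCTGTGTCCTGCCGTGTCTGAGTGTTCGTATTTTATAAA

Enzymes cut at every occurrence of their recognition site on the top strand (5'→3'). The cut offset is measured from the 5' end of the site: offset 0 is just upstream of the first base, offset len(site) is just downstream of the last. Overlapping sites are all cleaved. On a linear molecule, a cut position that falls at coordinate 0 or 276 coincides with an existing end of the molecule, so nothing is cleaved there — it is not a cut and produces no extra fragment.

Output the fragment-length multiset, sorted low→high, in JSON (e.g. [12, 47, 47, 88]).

[3,4,5,6,6,7,8,10,10,10,10,11,12,12,12,13,15,16,16,27,31,32]

Site scan:
  AzqVI GTATTT/6: at [49, 76, 107, 123, 136, 264] ⇒ [55, 82, 113, 129, 142, 270]
  RvuIII CCGTGCA/4: at [32, 39, 94, 115, 169, 194] ⇒ [36, 43, 98, 119, 173, 198]
  DwuV TAAAAC/0: at [21, 101, 129, 188] ⇒ [21, 101, 129, 188]
  FykVI GTGT/0: at [5, 177, 208, 240, 250, 258] ⇒ [5, 177, 208, 240, 250, 258]

Pooled cuts: [5, 21, 36, 43, 55, 82, 98, 101, 113, 119, 129, 142, 173, 177, 188, 198, 208, 240, 250, 258, 270]

Fragments:
  [0,5): 5 bp
  [5,21): 16 bp
  [21,36): 15 bp
  [36,43): 7 bp
  [43,55): 12 bp
  [55,82): 27 bp
  [82,98): 16 bp
  [98,101): 3 bp
  [101,113): 12 bp
  [113,119): 6 bp
  [119,129): 10 bp
  [129,142): 13 bp
  [142,173): 31 bp
  [173,177): 4 bp
  [177,188): 11 bp
  [188,198): 10 bp
  [198,208): 10 bp
  [208,240): 32 bp
  [240,250): 10 bp
  [250,258): 8 bp
  [258,270): 12 bp
  [270,276): 6 bp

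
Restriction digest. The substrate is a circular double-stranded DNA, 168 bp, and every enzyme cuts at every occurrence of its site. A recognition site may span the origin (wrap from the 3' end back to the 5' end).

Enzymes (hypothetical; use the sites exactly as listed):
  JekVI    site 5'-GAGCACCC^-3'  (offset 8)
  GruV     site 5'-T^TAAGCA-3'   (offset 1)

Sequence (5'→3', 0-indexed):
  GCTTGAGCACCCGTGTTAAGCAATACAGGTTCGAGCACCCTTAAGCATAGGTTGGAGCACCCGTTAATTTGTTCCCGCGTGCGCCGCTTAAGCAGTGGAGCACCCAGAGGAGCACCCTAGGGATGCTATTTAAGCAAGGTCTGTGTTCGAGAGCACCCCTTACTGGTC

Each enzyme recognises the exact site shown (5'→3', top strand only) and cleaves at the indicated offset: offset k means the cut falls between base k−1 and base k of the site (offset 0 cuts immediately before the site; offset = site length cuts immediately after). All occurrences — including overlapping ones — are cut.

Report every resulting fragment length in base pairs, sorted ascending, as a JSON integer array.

[1,4,12,13,17,21,22,24,26,28]

Scan for sites:
  JekVI (GAGCACCC, off=8): starts [4, 32, 54, 97, 109, 150] → cuts [12, 40, 62, 105, 117, 158]
  GruV (TTAAGCA, off=1): starts [15, 40, 87, 129] → cuts [16, 41, 88, 130]

Pooled cuts: [12, 16, 40, 41, 62, 88, 105, 117, 130, 158]

Fragments:
  12→16: 4 bp
  16→40: 24 bp
  40→41: 1 bp
  41→62: 21 bp
  62→88: 26 bp
  88→105: 17 bp
  105→117: 12 bp
  117→130: 13 bp
  130→158: 28 bp
  158→12 (wrap): 168-158+12 = 22 bp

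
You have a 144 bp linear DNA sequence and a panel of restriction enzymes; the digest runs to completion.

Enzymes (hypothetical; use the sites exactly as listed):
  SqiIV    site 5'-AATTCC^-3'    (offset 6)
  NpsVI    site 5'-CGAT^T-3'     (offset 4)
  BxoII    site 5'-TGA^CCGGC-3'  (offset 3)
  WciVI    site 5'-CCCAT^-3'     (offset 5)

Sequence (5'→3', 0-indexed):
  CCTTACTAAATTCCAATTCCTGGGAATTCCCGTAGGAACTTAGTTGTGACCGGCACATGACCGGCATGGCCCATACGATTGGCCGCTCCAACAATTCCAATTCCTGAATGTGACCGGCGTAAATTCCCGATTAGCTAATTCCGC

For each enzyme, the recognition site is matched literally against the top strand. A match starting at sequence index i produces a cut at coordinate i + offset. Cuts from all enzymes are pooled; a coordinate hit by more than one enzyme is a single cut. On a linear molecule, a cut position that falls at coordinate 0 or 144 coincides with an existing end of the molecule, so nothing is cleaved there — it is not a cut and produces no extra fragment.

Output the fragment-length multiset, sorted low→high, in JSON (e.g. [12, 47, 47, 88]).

[2,4,5,6,6,9,10,11,11,14,14,14,19,19]

Scan for sites:
  SqiIV (AATTCC, off=6): starts [8, 14, 24, 92, 98, 121, 136] → cuts [14, 20, 30, 98, 104, 127, 142]
  NpsVI (CGATT, off=4): starts [75, 127] → cuts [79, 131]
  BxoII (TGACCGGC, off=3): starts [46, 57, 110] → cuts [49, 60, 113]
  WciVI (CCCAT, off=5): starts [69] → cuts [74]

Pooled cuts: [14, 20, 30, 49, 60, 74, 79, 98, 104, 113, 127, 131, 142]

Fragments:
  [0,14): 14 bp
  [14,20): 6 bp
  [20,30): 10 bp
  [30,49): 19 bp
  [49,60): 11 bp
  [60,74): 14 bp
  [74,79): 5 bp
  [79,98): 19 bp
  [98,104): 6 bp
  [104,113): 9 bp
  [113,127): 14 bp
  [127,131): 4 bp
  [131,142): 11 bp
  [142,144): 2 bp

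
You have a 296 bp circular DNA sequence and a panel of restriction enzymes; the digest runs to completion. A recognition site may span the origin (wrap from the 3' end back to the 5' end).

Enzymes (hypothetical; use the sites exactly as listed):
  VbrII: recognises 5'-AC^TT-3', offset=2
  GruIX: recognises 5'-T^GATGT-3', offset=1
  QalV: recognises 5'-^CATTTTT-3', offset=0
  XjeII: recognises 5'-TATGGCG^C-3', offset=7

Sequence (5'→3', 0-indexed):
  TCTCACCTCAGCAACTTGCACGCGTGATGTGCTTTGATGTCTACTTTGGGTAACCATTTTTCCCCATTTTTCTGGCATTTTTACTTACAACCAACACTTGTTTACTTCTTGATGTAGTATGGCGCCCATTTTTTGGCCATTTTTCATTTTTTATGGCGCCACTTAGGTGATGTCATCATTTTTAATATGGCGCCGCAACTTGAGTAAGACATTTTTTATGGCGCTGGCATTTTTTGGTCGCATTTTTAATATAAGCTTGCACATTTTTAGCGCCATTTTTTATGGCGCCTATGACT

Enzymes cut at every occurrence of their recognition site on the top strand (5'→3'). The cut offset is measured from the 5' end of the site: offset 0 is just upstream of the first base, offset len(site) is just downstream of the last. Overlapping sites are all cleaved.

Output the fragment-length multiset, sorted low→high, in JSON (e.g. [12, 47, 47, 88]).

[2,4,4,5,6,7,7,8,8,8,9,9,10,10,10,10,10,11,11,12,13,13,14,14,14,14,16,16,21]

Per-enzyme occurrences:
  VbrII ACTT/2: at [13, 42, 82, 95, 103, 160, 197, 293] ⇒ [15, 44, 84, 97, 105, 162, 199, 295]
  GruIX TGATGT/1: at [24, 34, 109, 167] ⇒ [25, 35, 110, 168]
  QalV CATTTTT/0: at [54, 64, 75, 126, 137, 144, 176, 209, 227, 240, 261, 273] ⇒ [54, 64, 75, 126, 137, 144, 176, 209, 227, 240, 261, 273]
  XjeII TATGGCGC/7: at [117, 151, 185, 216, 280] ⇒ [124, 158, 192, 223, 287]

Pooled cuts: [15, 25, 35, 44, 54, 64, 75, 84, 97, 105, 110, 124, 126, 137, 144, 158, 162, 168, 176, 192, 199, 209, 223, 227, 240, 261, 273, 287, 295]

Fragments:
  15→25: 10 bp
  25→35: 10 bp
  35→44: 9 bp
  44→54: 10 bp
  54→64: 10 bp
  64→75: 11 bp
  75→84: 9 bp
  84→97: 13 bp
  97→105: 8 bp
  105→110: 5 bp
  110→124: 14 bp
  124→126: 2 bp
  126→137: 11 bp
  137→144: 7 bp
  144→158: 14 bp
  158→162: 4 bp
  162→168: 6 bp
  168→176: 8 bp
  176→192: 16 bp
  192→199: 7 bp
  199→209: 10 bp
  209→223: 14 bp
  223→227: 4 bp
  227→240: 13 bp
  240→261: 21 bp
  261→273: 12 bp
  273→287: 14 bp
  287→295: 8 bp
  295→15 (wrap): 296-295+15 = 16 bp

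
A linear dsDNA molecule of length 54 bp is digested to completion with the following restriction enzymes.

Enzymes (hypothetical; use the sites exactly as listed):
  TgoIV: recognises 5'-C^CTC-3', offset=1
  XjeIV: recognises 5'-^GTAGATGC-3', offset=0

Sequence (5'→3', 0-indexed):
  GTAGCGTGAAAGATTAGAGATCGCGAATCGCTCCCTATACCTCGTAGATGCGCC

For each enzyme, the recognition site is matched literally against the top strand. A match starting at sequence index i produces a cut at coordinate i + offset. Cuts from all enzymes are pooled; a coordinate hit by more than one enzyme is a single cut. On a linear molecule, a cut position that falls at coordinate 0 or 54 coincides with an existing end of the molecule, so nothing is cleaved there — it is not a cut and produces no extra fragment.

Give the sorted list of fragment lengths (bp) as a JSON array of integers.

[3,11,40]

Site scan:
  TgoIV (CCTC, off=1): starts [39] → cuts [40]
  XjeIV (GTAGATGC, off=0): starts [43] → cuts [43]

All cut coordinates (distinct, sorted): [40, 43]

Fragments:
  [0,40): 40 bp
  [40,43): 3 bp
  [43,54): 11 bp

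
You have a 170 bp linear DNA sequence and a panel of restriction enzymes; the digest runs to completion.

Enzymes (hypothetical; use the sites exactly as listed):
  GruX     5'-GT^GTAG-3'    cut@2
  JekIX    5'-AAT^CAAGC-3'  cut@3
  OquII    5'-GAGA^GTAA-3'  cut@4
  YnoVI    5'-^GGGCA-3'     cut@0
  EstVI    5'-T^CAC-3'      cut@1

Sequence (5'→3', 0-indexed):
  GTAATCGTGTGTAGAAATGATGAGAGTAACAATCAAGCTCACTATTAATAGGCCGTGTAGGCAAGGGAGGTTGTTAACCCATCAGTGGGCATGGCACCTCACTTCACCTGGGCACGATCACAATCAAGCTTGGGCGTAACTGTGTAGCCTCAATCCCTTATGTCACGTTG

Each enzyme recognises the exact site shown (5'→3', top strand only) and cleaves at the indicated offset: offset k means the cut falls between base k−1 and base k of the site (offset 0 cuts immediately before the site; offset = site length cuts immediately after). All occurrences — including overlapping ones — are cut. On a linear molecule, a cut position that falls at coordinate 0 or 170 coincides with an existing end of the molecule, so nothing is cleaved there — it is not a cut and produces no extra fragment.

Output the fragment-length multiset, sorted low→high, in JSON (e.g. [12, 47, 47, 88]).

[5,5,6,6,7,8,9,10,13,15,17,19,20,30]

Site scan:
  GruX GTGTAG/2: at [8, 54, 141] ⇒ [10, 56, 143]
  JekIX AATCAAGC/3: at [30, 121] ⇒ [33, 124]
  OquII GAGAGTAA/4: at [21] ⇒ [25]
  YnoVI GGGCA/0: at [86, 109] ⇒ [86, 109]
  EstVI TCAC/1: at [38, 98, 103, 117, 162] ⇒ [39, 99, 104, 118, 163]

All cut coordinates (distinct, sorted): [10, 25, 33, 39, 56, 86, 99, 104, 109, 118, 124, 143, 163]

Fragments:
  [0,10): 10 bp
  [10,25): 15 bp
  [25,33): 8 bp
  [33,39): 6 bp
  [39,56): 17 bp
  [56,86): 30 bp
  [86,99): 13 bp
  [99,104): 5 bp
  [104,109): 5 bp
  [109,118): 9 bp
  [118,124): 6 bp
  [124,143): 19 bp
  [143,163): 20 bp
  [163,170): 7 bp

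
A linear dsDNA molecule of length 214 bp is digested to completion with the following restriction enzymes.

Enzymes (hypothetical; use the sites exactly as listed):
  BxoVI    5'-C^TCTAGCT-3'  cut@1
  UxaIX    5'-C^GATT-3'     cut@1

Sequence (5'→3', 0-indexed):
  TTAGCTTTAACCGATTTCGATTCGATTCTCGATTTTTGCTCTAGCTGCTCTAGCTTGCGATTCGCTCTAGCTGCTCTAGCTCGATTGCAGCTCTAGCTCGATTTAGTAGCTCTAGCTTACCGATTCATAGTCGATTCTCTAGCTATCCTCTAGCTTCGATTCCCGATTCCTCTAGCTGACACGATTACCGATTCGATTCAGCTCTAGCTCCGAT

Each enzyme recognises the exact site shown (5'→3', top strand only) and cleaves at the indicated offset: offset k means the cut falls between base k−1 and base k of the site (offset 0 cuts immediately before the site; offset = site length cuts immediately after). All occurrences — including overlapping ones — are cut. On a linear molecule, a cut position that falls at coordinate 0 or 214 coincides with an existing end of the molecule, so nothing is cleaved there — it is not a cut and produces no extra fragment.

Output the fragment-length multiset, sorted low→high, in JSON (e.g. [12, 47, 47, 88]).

Scan for sites:
  BxoVI (CTCTAGCT, off=1): starts [38, 47, 64, 73, 90, 109, 136, 147, 169, 201] → cuts [39, 48, 65, 74, 91, 110, 137, 148, 170, 202]
  UxaIX (CGATT, off=1): starts [11, 17, 22, 29, 57, 81, 98, 120, 131, 156, 163, 181, 188, 193] → cuts [12, 18, 23, 30, 58, 82, 99, 121, 132, 157, 164, 182, 189, 194]

Pooled cuts: [12, 18, 23, 30, 39, 48, 58, 65, 74, 82, 91, 99, 110, 121, 132, 137, 148, 157, 164, 170, 182, 189, 194, 202]

Fragment lengths:
  [0,12): 12 bp
  [12,18): 6 bp
  [18,23): 5 bp
  [23,30): 7 bp
  [30,39): 9 bp
  [39,48): 9 bp
  [48,58): 10 bp
  [58,65): 7 bp
  [65,74): 9 bp
  [74,82): 8 bp
  [82,91): 9 bp
  [91,99): 8 bp
  [99,110): 11 bp
  [110,121): 11 bp
  [121,132): 11 bp
  [132,137): 5 bp
  [137,148): 11 bp
  [148,157): 9 bp
  [157,164): 7 bp
  [164,170): 6 bp
  [170,182): 12 bp
  [182,189): 7 bp
  [189,194): 5 bp
  [194,202): 8 bp
  [202,214): 12 bp

[5,5,5,6,6,7,7,7,7,8,8,8,9,9,9,9,9,10,11,11,11,11,12,12,12]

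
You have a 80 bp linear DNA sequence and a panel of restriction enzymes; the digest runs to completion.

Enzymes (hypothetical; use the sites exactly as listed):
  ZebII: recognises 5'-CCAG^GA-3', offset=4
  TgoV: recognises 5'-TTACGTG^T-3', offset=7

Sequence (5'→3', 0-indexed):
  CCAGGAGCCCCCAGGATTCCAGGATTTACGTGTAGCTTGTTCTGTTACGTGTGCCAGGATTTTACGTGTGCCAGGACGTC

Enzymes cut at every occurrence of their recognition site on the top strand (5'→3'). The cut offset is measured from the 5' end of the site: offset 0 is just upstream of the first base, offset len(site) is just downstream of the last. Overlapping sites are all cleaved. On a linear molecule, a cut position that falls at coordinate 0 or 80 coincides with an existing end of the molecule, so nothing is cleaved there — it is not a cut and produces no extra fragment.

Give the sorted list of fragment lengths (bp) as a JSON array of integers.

Scan for sites:
  ZebII (CCAGGA, off=4): starts [0, 10, 18, 53, 70] → cuts [4, 14, 22, 57, 74]
  TgoV (TTACGTGT, off=7): starts [25, 44, 61] → cuts [32, 51, 68]

All cut coordinates (distinct, sorted): [4, 14, 22, 32, 51, 57, 68, 74]

Fragments:
  [0,4): 4 bp
  [4,14): 10 bp
  [14,22): 8 bp
  [22,32): 10 bp
  [32,51): 19 bp
  [51,57): 6 bp
  [57,68): 11 bp
  [68,74): 6 bp
  [74,80): 6 bp

[4,6,6,6,8,10,10,11,19]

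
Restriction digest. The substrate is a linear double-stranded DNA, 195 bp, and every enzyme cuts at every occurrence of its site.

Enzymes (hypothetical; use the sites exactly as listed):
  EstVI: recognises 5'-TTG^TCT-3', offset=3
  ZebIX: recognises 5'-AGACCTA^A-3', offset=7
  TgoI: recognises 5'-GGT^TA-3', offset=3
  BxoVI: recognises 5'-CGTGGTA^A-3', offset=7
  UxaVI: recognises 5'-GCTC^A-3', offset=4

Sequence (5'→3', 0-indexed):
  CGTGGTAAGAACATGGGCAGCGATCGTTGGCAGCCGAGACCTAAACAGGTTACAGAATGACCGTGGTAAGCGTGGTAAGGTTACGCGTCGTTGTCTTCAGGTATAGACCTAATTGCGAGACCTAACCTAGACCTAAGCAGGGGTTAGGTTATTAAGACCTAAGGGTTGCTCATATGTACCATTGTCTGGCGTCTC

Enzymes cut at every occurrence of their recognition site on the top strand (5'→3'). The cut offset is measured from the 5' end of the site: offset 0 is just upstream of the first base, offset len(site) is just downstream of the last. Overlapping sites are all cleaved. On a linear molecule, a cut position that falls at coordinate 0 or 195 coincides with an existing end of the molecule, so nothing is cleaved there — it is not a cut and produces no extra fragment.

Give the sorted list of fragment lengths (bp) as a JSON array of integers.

Per-enzyme occurrences:
  EstVI TTGTCT/3: at [90, 181] ⇒ [93, 184]
  ZebIX AGACCTAA/7: at [36, 104, 117, 128, 154] ⇒ [43, 111, 124, 135, 161]
  TgoI GGTTA/3: at [47, 78, 141, 146] ⇒ [50, 81, 144, 149]
  BxoVI CGTGGTAA/7: at [0, 61, 70] ⇒ [7, 68, 77]
  UxaVI GCTCA/4: at [167] ⇒ [171]

Pooled cuts: [7, 43, 50, 68, 77, 81, 93, 111, 124, 135, 144, 149, 161, 171, 184]

Fragment lengths:
  [0,7): 7 bp
  [7,43): 36 bp
  [43,50): 7 bp
  [50,68): 18 bp
  [68,77): 9 bp
  [77,81): 4 bp
  [81,93): 12 bp
  [93,111): 18 bp
  [111,124): 13 bp
  [124,135): 11 bp
  [135,144): 9 bp
  [144,149): 5 bp
  [149,161): 12 bp
  [161,171): 10 bp
  [171,184): 13 bp
  [184,195): 11 bp

[4,5,7,7,9,9,10,11,11,12,12,13,13,18,18,36]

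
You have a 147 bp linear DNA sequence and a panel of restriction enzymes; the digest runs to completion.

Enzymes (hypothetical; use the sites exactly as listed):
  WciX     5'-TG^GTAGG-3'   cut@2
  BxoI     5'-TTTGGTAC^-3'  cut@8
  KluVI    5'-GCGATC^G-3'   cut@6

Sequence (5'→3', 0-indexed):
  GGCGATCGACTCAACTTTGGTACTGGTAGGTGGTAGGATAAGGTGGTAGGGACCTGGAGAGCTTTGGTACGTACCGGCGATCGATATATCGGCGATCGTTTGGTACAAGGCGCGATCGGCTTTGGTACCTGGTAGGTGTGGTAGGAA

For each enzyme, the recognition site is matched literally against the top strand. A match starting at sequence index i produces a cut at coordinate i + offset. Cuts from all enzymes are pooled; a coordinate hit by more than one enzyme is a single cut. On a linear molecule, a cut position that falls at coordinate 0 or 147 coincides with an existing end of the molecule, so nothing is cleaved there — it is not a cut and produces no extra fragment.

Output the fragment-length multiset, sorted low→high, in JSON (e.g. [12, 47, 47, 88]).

[2,3,7,7,7,9,9,11,11,12,13,15,16,25]

Site scan:
  WciX (TGGTAGG, off=2): starts [23, 30, 43, 129, 138] → cuts [25, 32, 45, 131, 140]
  BxoI (TTTGGTAC, off=8): starts [15, 62, 98, 120] → cuts [23, 70, 106, 128]
  KluVI (GCGATCG, off=6): starts [1, 76, 91, 111] → cuts [7, 82, 97, 117]

Pooled cuts: [7, 23, 25, 32, 45, 70, 82, 97, 106, 117, 128, 131, 140]

Fragments:
  [0,7): 7 bp
  [7,23): 16 bp
  [23,25): 2 bp
  [25,32): 7 bp
  [32,45): 13 bp
  [45,70): 25 bp
  [70,82): 12 bp
  [82,97): 15 bp
  [97,106): 9 bp
  [106,117): 11 bp
  [117,128): 11 bp
  [128,131): 3 bp
  [131,140): 9 bp
  [140,147): 7 bp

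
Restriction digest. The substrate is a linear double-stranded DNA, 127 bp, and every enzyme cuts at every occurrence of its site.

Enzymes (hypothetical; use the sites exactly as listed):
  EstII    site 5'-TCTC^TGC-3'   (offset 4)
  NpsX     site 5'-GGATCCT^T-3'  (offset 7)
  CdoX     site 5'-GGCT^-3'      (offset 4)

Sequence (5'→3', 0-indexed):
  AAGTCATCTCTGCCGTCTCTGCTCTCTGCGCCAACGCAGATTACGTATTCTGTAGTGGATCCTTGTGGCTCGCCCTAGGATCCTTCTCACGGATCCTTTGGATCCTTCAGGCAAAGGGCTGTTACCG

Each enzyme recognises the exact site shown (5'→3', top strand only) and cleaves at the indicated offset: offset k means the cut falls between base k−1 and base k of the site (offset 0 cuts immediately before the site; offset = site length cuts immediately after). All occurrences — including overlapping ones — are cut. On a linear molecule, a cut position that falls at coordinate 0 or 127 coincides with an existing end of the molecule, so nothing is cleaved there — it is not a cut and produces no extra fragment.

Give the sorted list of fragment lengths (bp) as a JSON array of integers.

[7,7,7,9,9,10,13,14,14,37]

Per-enzyme occurrences:
  EstII TCTCTGC/4: at [6, 15, 22] ⇒ [10, 19, 26]
  NpsX GGATCCTT/7: at [56, 77, 90, 99] ⇒ [63, 84, 97, 106]
  CdoX GGCT/4: at [66, 116] ⇒ [70, 120]

All cut coordinates (distinct, sorted): [10, 19, 26, 63, 70, 84, 97, 106, 120]

Fragment lengths:
  [0,10): 10 bp
  [10,19): 9 bp
  [19,26): 7 bp
  [26,63): 37 bp
  [63,70): 7 bp
  [70,84): 14 bp
  [84,97): 13 bp
  [97,106): 9 bp
  [106,120): 14 bp
  [120,127): 7 bp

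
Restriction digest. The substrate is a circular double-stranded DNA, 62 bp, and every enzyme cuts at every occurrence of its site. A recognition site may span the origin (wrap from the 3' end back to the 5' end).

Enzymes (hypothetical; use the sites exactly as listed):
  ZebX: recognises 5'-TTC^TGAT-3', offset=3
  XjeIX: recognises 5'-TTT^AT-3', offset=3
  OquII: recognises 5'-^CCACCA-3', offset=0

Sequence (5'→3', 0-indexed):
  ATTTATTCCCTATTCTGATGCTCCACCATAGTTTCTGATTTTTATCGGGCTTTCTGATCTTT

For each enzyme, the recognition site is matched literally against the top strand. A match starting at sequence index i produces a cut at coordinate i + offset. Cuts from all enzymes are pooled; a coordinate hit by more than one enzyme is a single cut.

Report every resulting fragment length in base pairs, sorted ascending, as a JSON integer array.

[4,7,8,8,11,11,13]

Scan for sites:
  ZebX TTCTGAT/3: at [12, 32, 51] ⇒ [15, 35, 54]
  XjeIX TTTAT/3: at [1, 40, 59] ⇒ [0, 4, 43]
  OquII CCACCA/0: at [22] ⇒ [22]

All cut coordinates (distinct, sorted): [0, 4, 15, 22, 35, 43, 54]

Fragments:
  0→4: 4 bp
  4→15: 11 bp
  15→22: 7 bp
  22→35: 13 bp
  35→43: 8 bp
  43→54: 11 bp
  54→0 (wrap): 62-54+0 = 8 bp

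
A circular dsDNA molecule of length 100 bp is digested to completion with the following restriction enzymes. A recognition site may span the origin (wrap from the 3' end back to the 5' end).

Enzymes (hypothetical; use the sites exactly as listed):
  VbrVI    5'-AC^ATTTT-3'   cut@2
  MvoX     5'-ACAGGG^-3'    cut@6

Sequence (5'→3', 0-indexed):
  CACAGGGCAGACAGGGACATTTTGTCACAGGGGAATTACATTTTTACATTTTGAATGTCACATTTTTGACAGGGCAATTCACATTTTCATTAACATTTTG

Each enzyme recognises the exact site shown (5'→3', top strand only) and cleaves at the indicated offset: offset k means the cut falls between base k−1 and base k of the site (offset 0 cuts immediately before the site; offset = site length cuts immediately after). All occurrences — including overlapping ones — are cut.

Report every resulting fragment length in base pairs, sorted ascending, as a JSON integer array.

Scan for sites:
  VbrVI ACATTTT/2: at [16, 37, 45, 59, 80, 92] ⇒ [18, 39, 47, 61, 82, 94]
  MvoX ACAGGG/6: at [1, 10, 26, 68] ⇒ [7, 16, 32, 74]

Pooled cuts: [7, 16, 18, 32, 39, 47, 61, 74, 82, 94]

Fragment lengths:
  7→16: 9 bp
  16→18: 2 bp
  18→32: 14 bp
  32→39: 7 bp
  39→47: 8 bp
  47→61: 14 bp
  61→74: 13 bp
  74→82: 8 bp
  82→94: 12 bp
  94→7 (wrap): 100-94+7 = 13 bp

[2,7,8,8,9,12,13,13,14,14]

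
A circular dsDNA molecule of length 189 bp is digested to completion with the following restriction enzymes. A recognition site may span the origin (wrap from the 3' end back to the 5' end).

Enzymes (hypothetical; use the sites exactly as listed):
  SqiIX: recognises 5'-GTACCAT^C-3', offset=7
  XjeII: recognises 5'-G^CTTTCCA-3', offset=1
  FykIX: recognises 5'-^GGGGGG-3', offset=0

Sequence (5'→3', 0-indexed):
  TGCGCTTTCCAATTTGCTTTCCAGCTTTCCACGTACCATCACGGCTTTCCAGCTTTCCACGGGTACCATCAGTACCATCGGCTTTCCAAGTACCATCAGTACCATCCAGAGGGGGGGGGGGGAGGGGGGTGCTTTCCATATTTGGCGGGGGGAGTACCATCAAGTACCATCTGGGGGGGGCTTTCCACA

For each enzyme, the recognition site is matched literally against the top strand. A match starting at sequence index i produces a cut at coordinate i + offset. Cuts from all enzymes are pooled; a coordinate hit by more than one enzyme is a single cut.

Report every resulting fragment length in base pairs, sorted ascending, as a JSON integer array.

Site scan:
  SqiIX (GTACCATC, off=7): starts [32, 62, 71, 89, 98, 153, 163] → cuts [39, 69, 78, 96, 105, 160, 170]
  XjeII (GCTTTCCA, off=1): starts [3, 15, 23, 43, 51, 80, 130, 179] → cuts [4, 16, 24, 44, 52, 81, 131, 180]
  FykIX (GGGGGG, off=0): starts [110, 111, 112, 113, 114, 115, 116, 123, 146, 172, 173, 174] → cuts [110, 111, 112, 113, 114, 115, 116, 123, 146, 172, 173, 174]

Pooled cuts: [4, 16, 24, 39, 44, 52, 69, 78, 81, 96, 105, 110, 111, 112, 113, 114, 115, 116, 123, 131, 146, 160, 170, 172, 173, 174, 180]

Fragments:
  4→16: 12 bp
  16→24: 8 bp
  24→39: 15 bp
  39→44: 5 bp
  44→52: 8 bp
  52→69: 17 bp
  69→78: 9 bp
  78→81: 3 bp
  81→96: 15 bp
  96→105: 9 bp
  105→110: 5 bp
  110→111: 1 bp
  111→112: 1 bp
  112→113: 1 bp
  113→114: 1 bp
  114→115: 1 bp
  115→116: 1 bp
  116→123: 7 bp
  123→131: 8 bp
  131→146: 15 bp
  146→160: 14 bp
  160→170: 10 bp
  170→172: 2 bp
  172→173: 1 bp
  173→174: 1 bp
  174→180: 6 bp
  180→4 (wrap): 189-180+4 = 13 bp

[1,1,1,1,1,1,1,1,2,3,5,5,6,7,8,8,8,9,9,10,12,13,14,15,15,15,17]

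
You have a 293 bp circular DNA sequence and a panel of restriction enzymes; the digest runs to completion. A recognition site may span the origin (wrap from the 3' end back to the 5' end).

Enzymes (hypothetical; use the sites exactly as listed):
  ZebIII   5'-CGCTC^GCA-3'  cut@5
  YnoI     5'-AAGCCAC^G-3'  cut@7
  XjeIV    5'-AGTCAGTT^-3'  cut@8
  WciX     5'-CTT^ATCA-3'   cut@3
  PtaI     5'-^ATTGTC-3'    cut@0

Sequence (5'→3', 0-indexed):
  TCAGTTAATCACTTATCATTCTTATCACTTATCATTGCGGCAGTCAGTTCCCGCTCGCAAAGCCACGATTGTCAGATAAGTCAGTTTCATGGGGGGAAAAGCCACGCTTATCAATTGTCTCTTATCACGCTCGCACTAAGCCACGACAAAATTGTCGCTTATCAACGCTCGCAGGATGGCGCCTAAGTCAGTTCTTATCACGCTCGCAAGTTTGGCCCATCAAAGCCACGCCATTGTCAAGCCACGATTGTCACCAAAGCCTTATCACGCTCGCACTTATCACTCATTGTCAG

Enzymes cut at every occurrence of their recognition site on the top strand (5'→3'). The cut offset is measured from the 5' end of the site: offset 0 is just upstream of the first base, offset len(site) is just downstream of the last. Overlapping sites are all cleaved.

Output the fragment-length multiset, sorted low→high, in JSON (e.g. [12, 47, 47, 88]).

Per-enzyme occurrences:
  ZebIII (CGCTCGCA, off=5): starts [51, 127, 165, 200, 267] → cuts [56, 132, 170, 205, 272]
  YnoI (AAGCCACG, off=7): starts [59, 98, 137, 222, 238] → cuts [66, 105, 144, 229, 245]
  XjeIV (AGTCAGTT, off=8): starts [41, 78, 185, 291] → cuts [6, 49, 86, 193]
  WciX (CTTATCA, off=3): starts [11, 20, 27, 106, 120, 157, 193, 260, 275] → cuts [14, 23, 30, 109, 123, 160, 196, 263, 278]
  PtaI (ATTGTC, off=0): starts [67, 113, 150, 232, 246, 285] → cuts [67, 113, 150, 232, 246, 285]

All cut coordinates (distinct, sorted): [6, 14, 23, 30, 49, 56, 66, 67, 86, 105, 109, 113, 123, 132, 144, 150, 160, 170, 193, 196, 205, 229, 232, 245, 246, 263, 272, 278, 285]

Fragment lengths:
  6→14: 8 bp
  14→23: 9 bp
  23→30: 7 bp
  30→49: 19 bp
  49→56: 7 bp
  56→66: 10 bp
  66→67: 1 bp
  67→86: 19 bp
  86→105: 19 bp
  105→109: 4 bp
  109→113: 4 bp
  113→123: 10 bp
  123→132: 9 bp
  132→144: 12 bp
  144→150: 6 bp
  150→160: 10 bp
  160→170: 10 bp
  170→193: 23 bp
  193→196: 3 bp
  196→205: 9 bp
  205→229: 24 bp
  229→232: 3 bp
  232→245: 13 bp
  245→246: 1 bp
  246→263: 17 bp
  263→272: 9 bp
  272→278: 6 bp
  278→285: 7 bp
  285→6 (wrap): 293-285+6 = 14 bp

[1,1,3,3,4,4,6,6,7,7,7,8,9,9,9,9,10,10,10,10,12,13,14,17,19,19,19,23,24]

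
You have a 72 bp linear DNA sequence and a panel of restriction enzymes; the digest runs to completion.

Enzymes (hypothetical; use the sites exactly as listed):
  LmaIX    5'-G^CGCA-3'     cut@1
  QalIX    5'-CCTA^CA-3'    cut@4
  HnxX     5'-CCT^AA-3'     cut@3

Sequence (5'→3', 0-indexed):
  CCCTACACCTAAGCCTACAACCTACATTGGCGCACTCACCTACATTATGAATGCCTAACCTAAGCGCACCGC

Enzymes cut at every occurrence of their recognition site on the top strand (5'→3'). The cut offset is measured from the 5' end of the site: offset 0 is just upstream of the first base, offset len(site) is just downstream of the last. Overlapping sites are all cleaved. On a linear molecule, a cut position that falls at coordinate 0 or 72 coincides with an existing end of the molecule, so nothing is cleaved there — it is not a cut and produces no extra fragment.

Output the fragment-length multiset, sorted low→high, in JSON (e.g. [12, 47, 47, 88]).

[3,5,5,5,6,7,7,8,12,14]

Per-enzyme occurrences:
  LmaIX (GCGCA, off=1): starts [29, 63] → cuts [30, 64]
  QalIX (CCTACA, off=4): starts [1, 13, 20, 38] → cuts [5, 17, 24, 42]
  HnxX (CCTAA, off=3): starts [7, 53, 58] → cuts [10, 56, 61]

All cut coordinates (distinct, sorted): [5, 10, 17, 24, 30, 42, 56, 61, 64]

Fragments:
  [0,5): 5 bp
  [5,10): 5 bp
  [10,17): 7 bp
  [17,24): 7 bp
  [24,30): 6 bp
  [30,42): 12 bp
  [42,56): 14 bp
  [56,61): 5 bp
  [61,64): 3 bp
  [64,72): 8 bp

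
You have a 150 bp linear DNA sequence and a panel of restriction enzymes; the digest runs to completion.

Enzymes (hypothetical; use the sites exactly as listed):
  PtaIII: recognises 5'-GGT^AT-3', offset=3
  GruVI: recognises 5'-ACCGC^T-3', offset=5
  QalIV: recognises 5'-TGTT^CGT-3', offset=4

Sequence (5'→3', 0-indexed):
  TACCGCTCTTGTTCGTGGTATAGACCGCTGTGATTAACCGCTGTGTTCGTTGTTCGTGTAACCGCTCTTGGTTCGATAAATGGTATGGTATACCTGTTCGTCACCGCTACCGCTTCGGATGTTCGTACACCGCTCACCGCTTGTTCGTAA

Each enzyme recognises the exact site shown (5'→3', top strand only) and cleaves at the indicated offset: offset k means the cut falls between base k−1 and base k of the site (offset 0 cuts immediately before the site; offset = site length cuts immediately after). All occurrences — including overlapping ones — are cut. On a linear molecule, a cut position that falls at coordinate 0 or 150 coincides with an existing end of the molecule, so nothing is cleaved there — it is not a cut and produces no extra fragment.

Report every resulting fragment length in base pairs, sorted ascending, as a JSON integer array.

[5,5,5,6,6,6,6,7,7,7,9,9,9,10,10,11,13,19]

Site scan:
  PtaIII GGTAT/3: at [16, 81, 86] ⇒ [19, 84, 89]
  GruVI ACCGCT/5: at [1, 23, 36, 60, 102, 108, 128, 135] ⇒ [6, 28, 41, 65, 107, 113, 133, 140]
  QalIV TGTTCGT/4: at [9, 43, 50, 94, 119, 141] ⇒ [13, 47, 54, 98, 123, 145]

Pooled cuts: [6, 13, 19, 28, 41, 47, 54, 65, 84, 89, 98, 107, 113, 123, 133, 140, 145]

Fragments:
  [0,6): 6 bp
  [6,13): 7 bp
  [13,19): 6 bp
  [19,28): 9 bp
  [28,41): 13 bp
  [41,47): 6 bp
  [47,54): 7 bp
  [54,65): 11 bp
  [65,84): 19 bp
  [84,89): 5 bp
  [89,98): 9 bp
  [98,107): 9 bp
  [107,113): 6 bp
  [113,123): 10 bp
  [123,133): 10 bp
  [133,140): 7 bp
  [140,145): 5 bp
  [145,150): 5 bp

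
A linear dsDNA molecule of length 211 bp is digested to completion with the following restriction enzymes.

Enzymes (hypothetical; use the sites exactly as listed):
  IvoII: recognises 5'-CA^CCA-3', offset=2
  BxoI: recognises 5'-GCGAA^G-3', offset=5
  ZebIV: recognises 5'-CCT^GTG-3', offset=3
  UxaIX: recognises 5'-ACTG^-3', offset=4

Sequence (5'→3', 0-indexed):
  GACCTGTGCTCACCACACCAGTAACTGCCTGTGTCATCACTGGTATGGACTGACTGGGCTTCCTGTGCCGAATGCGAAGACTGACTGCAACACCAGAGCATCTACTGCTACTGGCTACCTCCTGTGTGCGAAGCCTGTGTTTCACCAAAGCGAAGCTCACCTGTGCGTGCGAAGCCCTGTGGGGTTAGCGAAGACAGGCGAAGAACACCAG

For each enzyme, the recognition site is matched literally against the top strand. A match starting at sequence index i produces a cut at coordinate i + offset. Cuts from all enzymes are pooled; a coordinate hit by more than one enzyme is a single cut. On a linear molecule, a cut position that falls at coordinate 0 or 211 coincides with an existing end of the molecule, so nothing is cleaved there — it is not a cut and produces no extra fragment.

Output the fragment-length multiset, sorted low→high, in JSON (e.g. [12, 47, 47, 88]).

[3,4,4,4,4,5,5,5,5,5,5,6,7,8,8,8,9,10,10,10,10,10,11,12,14,14,15]

Site scan:
  IvoII (CACCA, off=2): starts [10, 15, 90, 142, 205] → cuts [12, 17, 92, 144, 207]
  BxoI (GCGAAG, off=5): starts [73, 127, 149, 168, 187, 197] → cuts [78, 132, 154, 173, 192, 202]
  ZebIV (CCTGTG, off=3): starts [2, 27, 61, 120, 133, 159, 175] → cuts [5, 30, 64, 123, 136, 162, 178]
  UxaIX (ACTG, off=4): starts [23, 38, 48, 52, 79, 83, 103, 109] → cuts [27, 42, 52, 56, 83, 87, 107, 113]

Pooled cuts: [5, 12, 17, 27, 30, 42, 52, 56, 64, 78, 83, 87, 92, 107, 113, 123, 132, 136, 144, 154, 162, 173, 178, 192, 202, 207]

Fragment lengths:
  [0,5): 5 bp
  [5,12): 7 bp
  [12,17): 5 bp
  [17,27): 10 bp
  [27,30): 3 bp
  [30,42): 12 bp
  [42,52): 10 bp
  [52,56): 4 bp
  [56,64): 8 bp
  [64,78): 14 bp
  [78,83): 5 bp
  [83,87): 4 bp
  [87,92): 5 bp
  [92,107): 15 bp
  [107,113): 6 bp
  [113,123): 10 bp
  [123,132): 9 bp
  [132,136): 4 bp
  [136,144): 8 bp
  [144,154): 10 bp
  [154,162): 8 bp
  [162,173): 11 bp
  [173,178): 5 bp
  [178,192): 14 bp
  [192,202): 10 bp
  [202,207): 5 bp
  [207,211): 4 bp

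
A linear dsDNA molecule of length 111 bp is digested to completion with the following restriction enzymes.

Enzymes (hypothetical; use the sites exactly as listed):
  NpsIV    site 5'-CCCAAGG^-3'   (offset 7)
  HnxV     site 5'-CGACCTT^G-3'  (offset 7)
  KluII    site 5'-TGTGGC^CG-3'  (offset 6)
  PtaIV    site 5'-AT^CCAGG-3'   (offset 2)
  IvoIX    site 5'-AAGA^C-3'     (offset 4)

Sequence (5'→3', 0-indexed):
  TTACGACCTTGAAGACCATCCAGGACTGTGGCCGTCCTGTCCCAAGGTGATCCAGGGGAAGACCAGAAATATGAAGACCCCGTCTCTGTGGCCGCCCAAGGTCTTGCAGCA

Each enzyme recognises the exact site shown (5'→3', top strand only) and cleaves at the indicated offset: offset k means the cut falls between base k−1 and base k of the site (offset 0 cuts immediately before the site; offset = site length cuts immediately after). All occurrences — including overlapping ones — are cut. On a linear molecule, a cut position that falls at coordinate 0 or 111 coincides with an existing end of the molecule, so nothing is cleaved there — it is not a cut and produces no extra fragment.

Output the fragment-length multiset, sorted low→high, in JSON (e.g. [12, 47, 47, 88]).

Scan for sites:
  NpsIV (CCCAAGG, off=7): starts [40, 94] → cuts [47, 101]
  HnxV (CGACCTTG, off=7): starts [3] → cuts [10]
  KluII (TGTGGCCG, off=6): starts [26, 86] → cuts [32, 92]
  PtaIV (ATCCAGG, off=2): starts [17, 49] → cuts [19, 51]
  IvoIX (AAGAC, off=4): starts [11, 58, 73] → cuts [15, 62, 77]

All cut coordinates (distinct, sorted): [10, 15, 19, 32, 47, 51, 62, 77, 92, 101]

Fragment lengths:
  [0,10): 10 bp
  [10,15): 5 bp
  [15,19): 4 bp
  [19,32): 13 bp
  [32,47): 15 bp
  [47,51): 4 bp
  [51,62): 11 bp
  [62,77): 15 bp
  [77,92): 15 bp
  [92,101): 9 bp
  [101,111): 10 bp

[4,4,5,9,10,10,11,13,15,15,15]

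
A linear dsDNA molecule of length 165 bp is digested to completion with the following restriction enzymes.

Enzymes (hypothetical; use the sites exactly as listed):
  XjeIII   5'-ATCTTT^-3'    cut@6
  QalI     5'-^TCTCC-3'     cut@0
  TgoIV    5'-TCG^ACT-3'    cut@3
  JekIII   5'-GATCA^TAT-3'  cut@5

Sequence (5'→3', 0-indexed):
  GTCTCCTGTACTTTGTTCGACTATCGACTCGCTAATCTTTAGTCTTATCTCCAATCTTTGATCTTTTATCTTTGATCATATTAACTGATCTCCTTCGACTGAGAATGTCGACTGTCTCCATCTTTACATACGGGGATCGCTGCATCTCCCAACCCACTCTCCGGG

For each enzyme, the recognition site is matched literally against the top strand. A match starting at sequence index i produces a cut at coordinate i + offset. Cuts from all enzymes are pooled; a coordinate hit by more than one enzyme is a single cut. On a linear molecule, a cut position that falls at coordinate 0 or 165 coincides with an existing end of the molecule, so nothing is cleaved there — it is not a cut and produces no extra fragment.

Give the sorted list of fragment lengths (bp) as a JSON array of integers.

[1,4,5,7,7,7,7,8,9,10,11,12,13,13,14,18,19]

Scan for sites:
  XjeIII (ATCTTT, off=6): starts [34, 53, 60, 67, 119] → cuts [40, 59, 66, 73, 125]
  QalI (TCTCC, off=0): starts [1, 47, 88, 114, 144, 157] → cuts [1, 47, 88, 114, 144, 157]
  TgoIV (TCGACT, off=3): starts [16, 23, 94, 107] → cuts [19, 26, 97, 110]
  JekIII (GATCATAT, off=5): starts [73] → cuts [78]

Pooled cuts: [1, 19, 26, 40, 47, 59, 66, 73, 78, 88, 97, 110, 114, 125, 144, 157]

Fragments:
  [0,1): 1 bp
  [1,19): 18 bp
  [19,26): 7 bp
  [26,40): 14 bp
  [40,47): 7 bp
  [47,59): 12 bp
  [59,66): 7 bp
  [66,73): 7 bp
  [73,78): 5 bp
  [78,88): 10 bp
  [88,97): 9 bp
  [97,110): 13 bp
  [110,114): 4 bp
  [114,125): 11 bp
  [125,144): 19 bp
  [144,157): 13 bp
  [157,165): 8 bp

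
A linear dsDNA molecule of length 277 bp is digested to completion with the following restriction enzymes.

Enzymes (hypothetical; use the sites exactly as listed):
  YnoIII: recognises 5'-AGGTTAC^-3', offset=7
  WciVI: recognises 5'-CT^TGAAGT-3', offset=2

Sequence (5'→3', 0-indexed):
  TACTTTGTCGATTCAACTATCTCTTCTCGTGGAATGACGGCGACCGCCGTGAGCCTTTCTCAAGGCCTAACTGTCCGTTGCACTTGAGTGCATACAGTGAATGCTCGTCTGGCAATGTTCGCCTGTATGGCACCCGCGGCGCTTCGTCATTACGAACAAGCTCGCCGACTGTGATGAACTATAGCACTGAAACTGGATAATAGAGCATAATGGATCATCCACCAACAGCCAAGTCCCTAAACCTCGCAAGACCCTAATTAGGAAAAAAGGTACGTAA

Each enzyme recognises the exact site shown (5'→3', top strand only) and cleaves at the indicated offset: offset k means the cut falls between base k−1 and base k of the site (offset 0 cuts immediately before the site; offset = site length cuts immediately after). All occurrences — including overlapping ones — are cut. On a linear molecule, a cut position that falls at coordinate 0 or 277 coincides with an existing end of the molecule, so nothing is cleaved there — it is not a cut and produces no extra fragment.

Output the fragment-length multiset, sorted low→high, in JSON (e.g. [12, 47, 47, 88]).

[277]

Site scan:
  YnoIII (AGGTTAC, off=7): no sites
  WciVI (CTTGAAGT, off=2): no sites

All cut coordinates (distinct, sorted): ∅

Fragment lengths:
  no cuts → one linear fragment of 277 bp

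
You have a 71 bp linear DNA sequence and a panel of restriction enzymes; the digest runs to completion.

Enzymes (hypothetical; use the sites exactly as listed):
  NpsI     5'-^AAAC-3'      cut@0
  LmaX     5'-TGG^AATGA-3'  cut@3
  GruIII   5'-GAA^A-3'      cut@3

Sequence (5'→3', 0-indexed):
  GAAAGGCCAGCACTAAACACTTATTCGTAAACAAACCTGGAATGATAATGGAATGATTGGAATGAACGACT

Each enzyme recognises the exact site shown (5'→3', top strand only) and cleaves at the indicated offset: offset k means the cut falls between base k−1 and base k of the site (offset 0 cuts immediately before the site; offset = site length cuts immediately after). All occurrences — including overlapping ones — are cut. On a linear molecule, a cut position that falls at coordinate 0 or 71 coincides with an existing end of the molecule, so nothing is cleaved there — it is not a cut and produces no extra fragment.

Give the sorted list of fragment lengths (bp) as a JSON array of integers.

[3,4,8,9,11,11,11,14]

Site scan:
  NpsI AAAC/0: at [14, 28, 32] ⇒ [14, 28, 32]
  LmaX TGGAATGA/3: at [37, 48, 57] ⇒ [40, 51, 60]
  GruIII GAAA/3: at [0] ⇒ [3]

All cut coordinates (distinct, sorted): [3, 14, 28, 32, 40, 51, 60]

Fragment lengths:
  [0,3): 3 bp
  [3,14): 11 bp
  [14,28): 14 bp
  [28,32): 4 bp
  [32,40): 8 bp
  [40,51): 11 bp
  [51,60): 9 bp
  [60,71): 11 bp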